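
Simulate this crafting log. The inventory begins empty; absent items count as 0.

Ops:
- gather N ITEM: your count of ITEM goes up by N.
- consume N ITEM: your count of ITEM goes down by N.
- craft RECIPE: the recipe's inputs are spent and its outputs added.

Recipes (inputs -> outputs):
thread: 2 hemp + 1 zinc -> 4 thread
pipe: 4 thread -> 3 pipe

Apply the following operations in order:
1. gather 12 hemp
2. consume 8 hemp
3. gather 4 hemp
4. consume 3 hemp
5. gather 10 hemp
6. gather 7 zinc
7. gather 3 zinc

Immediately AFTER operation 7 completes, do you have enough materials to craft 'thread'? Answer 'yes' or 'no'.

Answer: yes

Derivation:
After 1 (gather 12 hemp): hemp=12
After 2 (consume 8 hemp): hemp=4
After 3 (gather 4 hemp): hemp=8
After 4 (consume 3 hemp): hemp=5
After 5 (gather 10 hemp): hemp=15
After 6 (gather 7 zinc): hemp=15 zinc=7
After 7 (gather 3 zinc): hemp=15 zinc=10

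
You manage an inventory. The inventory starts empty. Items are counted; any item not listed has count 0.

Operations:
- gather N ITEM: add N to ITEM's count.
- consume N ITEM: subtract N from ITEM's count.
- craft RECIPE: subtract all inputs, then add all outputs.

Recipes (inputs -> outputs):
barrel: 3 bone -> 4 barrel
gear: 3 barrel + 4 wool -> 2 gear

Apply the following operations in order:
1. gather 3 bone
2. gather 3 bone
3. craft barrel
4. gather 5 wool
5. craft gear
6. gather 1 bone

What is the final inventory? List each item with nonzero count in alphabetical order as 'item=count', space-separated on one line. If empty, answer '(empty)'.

Answer: barrel=1 bone=4 gear=2 wool=1

Derivation:
After 1 (gather 3 bone): bone=3
After 2 (gather 3 bone): bone=6
After 3 (craft barrel): barrel=4 bone=3
After 4 (gather 5 wool): barrel=4 bone=3 wool=5
After 5 (craft gear): barrel=1 bone=3 gear=2 wool=1
After 6 (gather 1 bone): barrel=1 bone=4 gear=2 wool=1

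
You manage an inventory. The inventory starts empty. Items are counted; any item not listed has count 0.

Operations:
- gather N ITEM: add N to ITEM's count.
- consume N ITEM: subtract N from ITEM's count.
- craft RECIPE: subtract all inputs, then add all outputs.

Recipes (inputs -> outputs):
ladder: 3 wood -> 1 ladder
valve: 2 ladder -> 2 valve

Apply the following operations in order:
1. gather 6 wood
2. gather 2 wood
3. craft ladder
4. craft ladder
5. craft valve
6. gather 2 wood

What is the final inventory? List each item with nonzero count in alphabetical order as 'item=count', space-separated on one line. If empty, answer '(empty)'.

After 1 (gather 6 wood): wood=6
After 2 (gather 2 wood): wood=8
After 3 (craft ladder): ladder=1 wood=5
After 4 (craft ladder): ladder=2 wood=2
After 5 (craft valve): valve=2 wood=2
After 6 (gather 2 wood): valve=2 wood=4

Answer: valve=2 wood=4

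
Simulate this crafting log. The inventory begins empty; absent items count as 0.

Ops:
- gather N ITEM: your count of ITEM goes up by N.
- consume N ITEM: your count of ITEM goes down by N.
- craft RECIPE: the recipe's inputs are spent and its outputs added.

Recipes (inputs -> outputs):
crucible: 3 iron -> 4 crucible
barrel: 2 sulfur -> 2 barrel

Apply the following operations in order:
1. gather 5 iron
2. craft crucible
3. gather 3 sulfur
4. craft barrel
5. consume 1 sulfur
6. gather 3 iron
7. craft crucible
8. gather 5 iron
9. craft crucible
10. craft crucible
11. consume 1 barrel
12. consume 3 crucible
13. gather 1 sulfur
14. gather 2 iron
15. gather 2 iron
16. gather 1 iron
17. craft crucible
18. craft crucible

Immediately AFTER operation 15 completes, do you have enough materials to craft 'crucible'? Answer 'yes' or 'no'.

Answer: yes

Derivation:
After 1 (gather 5 iron): iron=5
After 2 (craft crucible): crucible=4 iron=2
After 3 (gather 3 sulfur): crucible=4 iron=2 sulfur=3
After 4 (craft barrel): barrel=2 crucible=4 iron=2 sulfur=1
After 5 (consume 1 sulfur): barrel=2 crucible=4 iron=2
After 6 (gather 3 iron): barrel=2 crucible=4 iron=5
After 7 (craft crucible): barrel=2 crucible=8 iron=2
After 8 (gather 5 iron): barrel=2 crucible=8 iron=7
After 9 (craft crucible): barrel=2 crucible=12 iron=4
After 10 (craft crucible): barrel=2 crucible=16 iron=1
After 11 (consume 1 barrel): barrel=1 crucible=16 iron=1
After 12 (consume 3 crucible): barrel=1 crucible=13 iron=1
After 13 (gather 1 sulfur): barrel=1 crucible=13 iron=1 sulfur=1
After 14 (gather 2 iron): barrel=1 crucible=13 iron=3 sulfur=1
After 15 (gather 2 iron): barrel=1 crucible=13 iron=5 sulfur=1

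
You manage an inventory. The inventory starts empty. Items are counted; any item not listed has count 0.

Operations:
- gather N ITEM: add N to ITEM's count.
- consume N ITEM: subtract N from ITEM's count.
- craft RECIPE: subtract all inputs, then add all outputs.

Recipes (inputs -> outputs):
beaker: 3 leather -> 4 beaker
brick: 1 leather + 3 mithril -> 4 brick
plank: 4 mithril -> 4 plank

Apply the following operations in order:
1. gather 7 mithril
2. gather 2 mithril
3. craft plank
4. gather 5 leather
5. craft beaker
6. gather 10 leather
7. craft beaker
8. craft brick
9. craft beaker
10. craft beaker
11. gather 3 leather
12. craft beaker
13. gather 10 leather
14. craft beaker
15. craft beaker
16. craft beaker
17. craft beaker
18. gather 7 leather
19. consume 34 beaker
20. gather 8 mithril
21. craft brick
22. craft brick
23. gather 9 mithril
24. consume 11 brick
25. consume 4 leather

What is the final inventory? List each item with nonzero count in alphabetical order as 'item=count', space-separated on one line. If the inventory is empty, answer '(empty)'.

Answer: beaker=2 brick=1 leather=1 mithril=13 plank=4

Derivation:
After 1 (gather 7 mithril): mithril=7
After 2 (gather 2 mithril): mithril=9
After 3 (craft plank): mithril=5 plank=4
After 4 (gather 5 leather): leather=5 mithril=5 plank=4
After 5 (craft beaker): beaker=4 leather=2 mithril=5 plank=4
After 6 (gather 10 leather): beaker=4 leather=12 mithril=5 plank=4
After 7 (craft beaker): beaker=8 leather=9 mithril=5 plank=4
After 8 (craft brick): beaker=8 brick=4 leather=8 mithril=2 plank=4
After 9 (craft beaker): beaker=12 brick=4 leather=5 mithril=2 plank=4
After 10 (craft beaker): beaker=16 brick=4 leather=2 mithril=2 plank=4
After 11 (gather 3 leather): beaker=16 brick=4 leather=5 mithril=2 plank=4
After 12 (craft beaker): beaker=20 brick=4 leather=2 mithril=2 plank=4
After 13 (gather 10 leather): beaker=20 brick=4 leather=12 mithril=2 plank=4
After 14 (craft beaker): beaker=24 brick=4 leather=9 mithril=2 plank=4
After 15 (craft beaker): beaker=28 brick=4 leather=6 mithril=2 plank=4
After 16 (craft beaker): beaker=32 brick=4 leather=3 mithril=2 plank=4
After 17 (craft beaker): beaker=36 brick=4 mithril=2 plank=4
After 18 (gather 7 leather): beaker=36 brick=4 leather=7 mithril=2 plank=4
After 19 (consume 34 beaker): beaker=2 brick=4 leather=7 mithril=2 plank=4
After 20 (gather 8 mithril): beaker=2 brick=4 leather=7 mithril=10 plank=4
After 21 (craft brick): beaker=2 brick=8 leather=6 mithril=7 plank=4
After 22 (craft brick): beaker=2 brick=12 leather=5 mithril=4 plank=4
After 23 (gather 9 mithril): beaker=2 brick=12 leather=5 mithril=13 plank=4
After 24 (consume 11 brick): beaker=2 brick=1 leather=5 mithril=13 plank=4
After 25 (consume 4 leather): beaker=2 brick=1 leather=1 mithril=13 plank=4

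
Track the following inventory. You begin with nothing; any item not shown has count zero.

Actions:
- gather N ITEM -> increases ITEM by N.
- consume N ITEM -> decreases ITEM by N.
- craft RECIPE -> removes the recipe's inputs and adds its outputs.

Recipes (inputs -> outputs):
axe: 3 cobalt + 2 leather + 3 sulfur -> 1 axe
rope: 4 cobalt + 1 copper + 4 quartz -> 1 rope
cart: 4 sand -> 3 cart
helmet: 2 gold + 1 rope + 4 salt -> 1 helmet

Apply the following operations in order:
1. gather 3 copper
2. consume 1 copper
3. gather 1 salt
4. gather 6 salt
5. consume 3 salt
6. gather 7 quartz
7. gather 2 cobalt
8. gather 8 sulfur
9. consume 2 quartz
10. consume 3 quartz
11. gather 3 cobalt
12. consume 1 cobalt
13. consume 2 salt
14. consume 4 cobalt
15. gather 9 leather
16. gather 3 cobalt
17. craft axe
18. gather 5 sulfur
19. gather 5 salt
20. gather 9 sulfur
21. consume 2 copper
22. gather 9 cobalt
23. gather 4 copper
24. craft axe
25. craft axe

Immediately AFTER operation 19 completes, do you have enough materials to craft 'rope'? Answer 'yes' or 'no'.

After 1 (gather 3 copper): copper=3
After 2 (consume 1 copper): copper=2
After 3 (gather 1 salt): copper=2 salt=1
After 4 (gather 6 salt): copper=2 salt=7
After 5 (consume 3 salt): copper=2 salt=4
After 6 (gather 7 quartz): copper=2 quartz=7 salt=4
After 7 (gather 2 cobalt): cobalt=2 copper=2 quartz=7 salt=4
After 8 (gather 8 sulfur): cobalt=2 copper=2 quartz=7 salt=4 sulfur=8
After 9 (consume 2 quartz): cobalt=2 copper=2 quartz=5 salt=4 sulfur=8
After 10 (consume 3 quartz): cobalt=2 copper=2 quartz=2 salt=4 sulfur=8
After 11 (gather 3 cobalt): cobalt=5 copper=2 quartz=2 salt=4 sulfur=8
After 12 (consume 1 cobalt): cobalt=4 copper=2 quartz=2 salt=4 sulfur=8
After 13 (consume 2 salt): cobalt=4 copper=2 quartz=2 salt=2 sulfur=8
After 14 (consume 4 cobalt): copper=2 quartz=2 salt=2 sulfur=8
After 15 (gather 9 leather): copper=2 leather=9 quartz=2 salt=2 sulfur=8
After 16 (gather 3 cobalt): cobalt=3 copper=2 leather=9 quartz=2 salt=2 sulfur=8
After 17 (craft axe): axe=1 copper=2 leather=7 quartz=2 salt=2 sulfur=5
After 18 (gather 5 sulfur): axe=1 copper=2 leather=7 quartz=2 salt=2 sulfur=10
After 19 (gather 5 salt): axe=1 copper=2 leather=7 quartz=2 salt=7 sulfur=10

Answer: no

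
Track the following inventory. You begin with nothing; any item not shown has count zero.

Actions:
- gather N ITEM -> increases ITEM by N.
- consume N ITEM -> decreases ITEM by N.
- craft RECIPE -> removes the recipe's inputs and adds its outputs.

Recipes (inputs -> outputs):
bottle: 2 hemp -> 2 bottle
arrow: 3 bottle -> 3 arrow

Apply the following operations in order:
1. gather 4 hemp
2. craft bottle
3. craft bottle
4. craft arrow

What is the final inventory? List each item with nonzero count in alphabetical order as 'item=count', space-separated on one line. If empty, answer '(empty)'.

After 1 (gather 4 hemp): hemp=4
After 2 (craft bottle): bottle=2 hemp=2
After 3 (craft bottle): bottle=4
After 4 (craft arrow): arrow=3 bottle=1

Answer: arrow=3 bottle=1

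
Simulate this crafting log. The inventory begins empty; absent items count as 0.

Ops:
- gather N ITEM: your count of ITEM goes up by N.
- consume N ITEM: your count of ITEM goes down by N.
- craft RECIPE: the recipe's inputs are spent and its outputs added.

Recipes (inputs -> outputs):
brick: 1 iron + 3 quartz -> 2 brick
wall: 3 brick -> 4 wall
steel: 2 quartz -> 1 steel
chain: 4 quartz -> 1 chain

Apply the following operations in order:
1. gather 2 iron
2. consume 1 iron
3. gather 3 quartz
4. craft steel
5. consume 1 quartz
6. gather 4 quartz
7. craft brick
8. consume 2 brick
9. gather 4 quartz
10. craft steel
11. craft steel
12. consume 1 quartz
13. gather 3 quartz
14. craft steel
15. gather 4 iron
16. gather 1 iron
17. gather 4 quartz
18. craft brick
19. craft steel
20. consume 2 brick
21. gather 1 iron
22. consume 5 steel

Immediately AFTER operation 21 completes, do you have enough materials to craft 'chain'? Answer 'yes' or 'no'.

Answer: no

Derivation:
After 1 (gather 2 iron): iron=2
After 2 (consume 1 iron): iron=1
After 3 (gather 3 quartz): iron=1 quartz=3
After 4 (craft steel): iron=1 quartz=1 steel=1
After 5 (consume 1 quartz): iron=1 steel=1
After 6 (gather 4 quartz): iron=1 quartz=4 steel=1
After 7 (craft brick): brick=2 quartz=1 steel=1
After 8 (consume 2 brick): quartz=1 steel=1
After 9 (gather 4 quartz): quartz=5 steel=1
After 10 (craft steel): quartz=3 steel=2
After 11 (craft steel): quartz=1 steel=3
After 12 (consume 1 quartz): steel=3
After 13 (gather 3 quartz): quartz=3 steel=3
After 14 (craft steel): quartz=1 steel=4
After 15 (gather 4 iron): iron=4 quartz=1 steel=4
After 16 (gather 1 iron): iron=5 quartz=1 steel=4
After 17 (gather 4 quartz): iron=5 quartz=5 steel=4
After 18 (craft brick): brick=2 iron=4 quartz=2 steel=4
After 19 (craft steel): brick=2 iron=4 steel=5
After 20 (consume 2 brick): iron=4 steel=5
After 21 (gather 1 iron): iron=5 steel=5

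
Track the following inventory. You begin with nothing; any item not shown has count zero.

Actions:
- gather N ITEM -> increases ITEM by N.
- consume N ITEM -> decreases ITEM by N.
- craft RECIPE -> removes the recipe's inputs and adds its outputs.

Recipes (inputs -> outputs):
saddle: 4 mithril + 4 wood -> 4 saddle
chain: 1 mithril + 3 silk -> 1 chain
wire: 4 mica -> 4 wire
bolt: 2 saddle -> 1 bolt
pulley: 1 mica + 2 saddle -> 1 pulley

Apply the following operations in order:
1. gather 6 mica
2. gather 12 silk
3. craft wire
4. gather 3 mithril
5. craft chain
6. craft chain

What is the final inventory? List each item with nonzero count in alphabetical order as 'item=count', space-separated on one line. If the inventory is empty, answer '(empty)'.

After 1 (gather 6 mica): mica=6
After 2 (gather 12 silk): mica=6 silk=12
After 3 (craft wire): mica=2 silk=12 wire=4
After 4 (gather 3 mithril): mica=2 mithril=3 silk=12 wire=4
After 5 (craft chain): chain=1 mica=2 mithril=2 silk=9 wire=4
After 6 (craft chain): chain=2 mica=2 mithril=1 silk=6 wire=4

Answer: chain=2 mica=2 mithril=1 silk=6 wire=4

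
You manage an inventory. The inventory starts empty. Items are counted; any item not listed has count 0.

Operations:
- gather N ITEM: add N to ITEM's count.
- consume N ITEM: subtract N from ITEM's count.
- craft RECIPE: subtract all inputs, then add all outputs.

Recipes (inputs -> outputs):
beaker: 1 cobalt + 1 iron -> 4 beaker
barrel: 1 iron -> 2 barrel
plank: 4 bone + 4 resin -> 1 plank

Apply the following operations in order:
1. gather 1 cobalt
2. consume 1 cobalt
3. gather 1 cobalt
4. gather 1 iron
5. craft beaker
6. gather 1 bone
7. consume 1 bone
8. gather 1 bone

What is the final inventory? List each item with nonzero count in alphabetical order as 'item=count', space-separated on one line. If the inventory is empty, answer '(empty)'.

After 1 (gather 1 cobalt): cobalt=1
After 2 (consume 1 cobalt): (empty)
After 3 (gather 1 cobalt): cobalt=1
After 4 (gather 1 iron): cobalt=1 iron=1
After 5 (craft beaker): beaker=4
After 6 (gather 1 bone): beaker=4 bone=1
After 7 (consume 1 bone): beaker=4
After 8 (gather 1 bone): beaker=4 bone=1

Answer: beaker=4 bone=1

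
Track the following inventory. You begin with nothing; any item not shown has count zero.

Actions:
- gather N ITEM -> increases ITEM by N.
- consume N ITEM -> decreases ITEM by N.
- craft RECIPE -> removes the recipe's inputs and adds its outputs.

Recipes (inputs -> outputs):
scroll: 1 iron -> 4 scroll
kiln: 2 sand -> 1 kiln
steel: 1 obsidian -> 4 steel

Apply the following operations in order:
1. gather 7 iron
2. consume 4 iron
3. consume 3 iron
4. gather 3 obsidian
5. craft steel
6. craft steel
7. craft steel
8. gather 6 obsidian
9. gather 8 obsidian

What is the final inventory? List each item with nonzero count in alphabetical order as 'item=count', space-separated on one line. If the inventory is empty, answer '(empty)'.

After 1 (gather 7 iron): iron=7
After 2 (consume 4 iron): iron=3
After 3 (consume 3 iron): (empty)
After 4 (gather 3 obsidian): obsidian=3
After 5 (craft steel): obsidian=2 steel=4
After 6 (craft steel): obsidian=1 steel=8
After 7 (craft steel): steel=12
After 8 (gather 6 obsidian): obsidian=6 steel=12
After 9 (gather 8 obsidian): obsidian=14 steel=12

Answer: obsidian=14 steel=12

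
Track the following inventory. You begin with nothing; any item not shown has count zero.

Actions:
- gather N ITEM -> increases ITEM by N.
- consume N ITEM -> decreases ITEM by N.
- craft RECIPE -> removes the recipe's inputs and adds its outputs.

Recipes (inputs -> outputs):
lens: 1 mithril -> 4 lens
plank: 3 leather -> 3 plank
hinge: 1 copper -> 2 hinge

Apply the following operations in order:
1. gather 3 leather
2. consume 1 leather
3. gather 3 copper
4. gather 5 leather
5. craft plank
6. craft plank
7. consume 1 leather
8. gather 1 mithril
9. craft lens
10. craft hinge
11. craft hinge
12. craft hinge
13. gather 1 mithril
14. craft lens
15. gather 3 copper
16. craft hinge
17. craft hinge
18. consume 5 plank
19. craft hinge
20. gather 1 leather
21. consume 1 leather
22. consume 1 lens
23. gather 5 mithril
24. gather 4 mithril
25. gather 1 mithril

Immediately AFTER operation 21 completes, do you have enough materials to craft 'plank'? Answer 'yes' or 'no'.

Answer: no

Derivation:
After 1 (gather 3 leather): leather=3
After 2 (consume 1 leather): leather=2
After 3 (gather 3 copper): copper=3 leather=2
After 4 (gather 5 leather): copper=3 leather=7
After 5 (craft plank): copper=3 leather=4 plank=3
After 6 (craft plank): copper=3 leather=1 plank=6
After 7 (consume 1 leather): copper=3 plank=6
After 8 (gather 1 mithril): copper=3 mithril=1 plank=6
After 9 (craft lens): copper=3 lens=4 plank=6
After 10 (craft hinge): copper=2 hinge=2 lens=4 plank=6
After 11 (craft hinge): copper=1 hinge=4 lens=4 plank=6
After 12 (craft hinge): hinge=6 lens=4 plank=6
After 13 (gather 1 mithril): hinge=6 lens=4 mithril=1 plank=6
After 14 (craft lens): hinge=6 lens=8 plank=6
After 15 (gather 3 copper): copper=3 hinge=6 lens=8 plank=6
After 16 (craft hinge): copper=2 hinge=8 lens=8 plank=6
After 17 (craft hinge): copper=1 hinge=10 lens=8 plank=6
After 18 (consume 5 plank): copper=1 hinge=10 lens=8 plank=1
After 19 (craft hinge): hinge=12 lens=8 plank=1
After 20 (gather 1 leather): hinge=12 leather=1 lens=8 plank=1
After 21 (consume 1 leather): hinge=12 lens=8 plank=1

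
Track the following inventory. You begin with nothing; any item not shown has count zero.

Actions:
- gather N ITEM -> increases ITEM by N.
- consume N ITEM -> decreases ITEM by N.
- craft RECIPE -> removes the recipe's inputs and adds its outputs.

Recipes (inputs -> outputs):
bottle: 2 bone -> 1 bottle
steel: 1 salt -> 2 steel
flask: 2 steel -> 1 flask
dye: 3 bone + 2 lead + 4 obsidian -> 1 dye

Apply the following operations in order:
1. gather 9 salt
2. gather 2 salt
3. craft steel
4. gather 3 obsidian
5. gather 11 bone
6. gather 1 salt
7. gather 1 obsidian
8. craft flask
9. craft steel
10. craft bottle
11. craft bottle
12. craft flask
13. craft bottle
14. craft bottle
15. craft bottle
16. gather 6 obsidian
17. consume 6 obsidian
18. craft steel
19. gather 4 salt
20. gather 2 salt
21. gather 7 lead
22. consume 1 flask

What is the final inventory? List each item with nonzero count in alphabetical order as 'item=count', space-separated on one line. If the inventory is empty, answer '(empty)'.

Answer: bone=1 bottle=5 flask=1 lead=7 obsidian=4 salt=15 steel=2

Derivation:
After 1 (gather 9 salt): salt=9
After 2 (gather 2 salt): salt=11
After 3 (craft steel): salt=10 steel=2
After 4 (gather 3 obsidian): obsidian=3 salt=10 steel=2
After 5 (gather 11 bone): bone=11 obsidian=3 salt=10 steel=2
After 6 (gather 1 salt): bone=11 obsidian=3 salt=11 steel=2
After 7 (gather 1 obsidian): bone=11 obsidian=4 salt=11 steel=2
After 8 (craft flask): bone=11 flask=1 obsidian=4 salt=11
After 9 (craft steel): bone=11 flask=1 obsidian=4 salt=10 steel=2
After 10 (craft bottle): bone=9 bottle=1 flask=1 obsidian=4 salt=10 steel=2
After 11 (craft bottle): bone=7 bottle=2 flask=1 obsidian=4 salt=10 steel=2
After 12 (craft flask): bone=7 bottle=2 flask=2 obsidian=4 salt=10
After 13 (craft bottle): bone=5 bottle=3 flask=2 obsidian=4 salt=10
After 14 (craft bottle): bone=3 bottle=4 flask=2 obsidian=4 salt=10
After 15 (craft bottle): bone=1 bottle=5 flask=2 obsidian=4 salt=10
After 16 (gather 6 obsidian): bone=1 bottle=5 flask=2 obsidian=10 salt=10
After 17 (consume 6 obsidian): bone=1 bottle=5 flask=2 obsidian=4 salt=10
After 18 (craft steel): bone=1 bottle=5 flask=2 obsidian=4 salt=9 steel=2
After 19 (gather 4 salt): bone=1 bottle=5 flask=2 obsidian=4 salt=13 steel=2
After 20 (gather 2 salt): bone=1 bottle=5 flask=2 obsidian=4 salt=15 steel=2
After 21 (gather 7 lead): bone=1 bottle=5 flask=2 lead=7 obsidian=4 salt=15 steel=2
After 22 (consume 1 flask): bone=1 bottle=5 flask=1 lead=7 obsidian=4 salt=15 steel=2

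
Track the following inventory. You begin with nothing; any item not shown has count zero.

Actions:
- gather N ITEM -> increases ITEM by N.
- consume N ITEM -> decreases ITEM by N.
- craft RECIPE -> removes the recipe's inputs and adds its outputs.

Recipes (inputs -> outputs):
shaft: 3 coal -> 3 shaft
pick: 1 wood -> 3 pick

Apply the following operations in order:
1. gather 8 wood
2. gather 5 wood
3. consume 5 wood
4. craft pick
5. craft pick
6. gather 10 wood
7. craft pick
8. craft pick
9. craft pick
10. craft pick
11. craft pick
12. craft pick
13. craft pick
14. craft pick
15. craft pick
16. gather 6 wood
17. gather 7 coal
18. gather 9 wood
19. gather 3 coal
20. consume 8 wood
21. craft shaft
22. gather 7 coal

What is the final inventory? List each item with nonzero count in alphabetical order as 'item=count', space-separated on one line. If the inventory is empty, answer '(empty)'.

Answer: coal=14 pick=33 shaft=3 wood=14

Derivation:
After 1 (gather 8 wood): wood=8
After 2 (gather 5 wood): wood=13
After 3 (consume 5 wood): wood=8
After 4 (craft pick): pick=3 wood=7
After 5 (craft pick): pick=6 wood=6
After 6 (gather 10 wood): pick=6 wood=16
After 7 (craft pick): pick=9 wood=15
After 8 (craft pick): pick=12 wood=14
After 9 (craft pick): pick=15 wood=13
After 10 (craft pick): pick=18 wood=12
After 11 (craft pick): pick=21 wood=11
After 12 (craft pick): pick=24 wood=10
After 13 (craft pick): pick=27 wood=9
After 14 (craft pick): pick=30 wood=8
After 15 (craft pick): pick=33 wood=7
After 16 (gather 6 wood): pick=33 wood=13
After 17 (gather 7 coal): coal=7 pick=33 wood=13
After 18 (gather 9 wood): coal=7 pick=33 wood=22
After 19 (gather 3 coal): coal=10 pick=33 wood=22
After 20 (consume 8 wood): coal=10 pick=33 wood=14
After 21 (craft shaft): coal=7 pick=33 shaft=3 wood=14
After 22 (gather 7 coal): coal=14 pick=33 shaft=3 wood=14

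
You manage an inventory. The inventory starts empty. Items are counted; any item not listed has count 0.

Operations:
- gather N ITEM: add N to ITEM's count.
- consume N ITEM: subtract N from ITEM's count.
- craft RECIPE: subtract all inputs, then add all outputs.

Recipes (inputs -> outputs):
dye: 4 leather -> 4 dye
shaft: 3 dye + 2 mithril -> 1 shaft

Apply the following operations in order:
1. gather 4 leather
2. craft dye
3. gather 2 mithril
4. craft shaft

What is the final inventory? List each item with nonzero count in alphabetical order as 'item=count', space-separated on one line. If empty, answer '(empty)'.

Answer: dye=1 shaft=1

Derivation:
After 1 (gather 4 leather): leather=4
After 2 (craft dye): dye=4
After 3 (gather 2 mithril): dye=4 mithril=2
After 4 (craft shaft): dye=1 shaft=1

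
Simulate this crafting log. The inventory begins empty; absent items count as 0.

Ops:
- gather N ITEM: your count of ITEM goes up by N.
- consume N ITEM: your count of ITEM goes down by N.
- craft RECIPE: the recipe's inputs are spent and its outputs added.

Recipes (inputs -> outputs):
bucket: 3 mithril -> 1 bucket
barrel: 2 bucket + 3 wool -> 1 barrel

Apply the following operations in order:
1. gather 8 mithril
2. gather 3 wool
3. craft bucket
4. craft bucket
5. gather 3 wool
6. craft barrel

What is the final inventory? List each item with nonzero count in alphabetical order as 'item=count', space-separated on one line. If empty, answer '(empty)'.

Answer: barrel=1 mithril=2 wool=3

Derivation:
After 1 (gather 8 mithril): mithril=8
After 2 (gather 3 wool): mithril=8 wool=3
After 3 (craft bucket): bucket=1 mithril=5 wool=3
After 4 (craft bucket): bucket=2 mithril=2 wool=3
After 5 (gather 3 wool): bucket=2 mithril=2 wool=6
After 6 (craft barrel): barrel=1 mithril=2 wool=3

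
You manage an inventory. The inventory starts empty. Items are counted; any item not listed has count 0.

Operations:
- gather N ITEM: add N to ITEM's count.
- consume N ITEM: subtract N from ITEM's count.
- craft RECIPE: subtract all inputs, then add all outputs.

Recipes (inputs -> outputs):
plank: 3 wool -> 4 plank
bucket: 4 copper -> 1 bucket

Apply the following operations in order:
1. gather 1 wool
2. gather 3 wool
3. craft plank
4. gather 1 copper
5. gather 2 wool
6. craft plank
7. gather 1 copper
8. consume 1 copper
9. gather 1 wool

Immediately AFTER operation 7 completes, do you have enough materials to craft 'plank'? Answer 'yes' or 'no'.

Answer: no

Derivation:
After 1 (gather 1 wool): wool=1
After 2 (gather 3 wool): wool=4
After 3 (craft plank): plank=4 wool=1
After 4 (gather 1 copper): copper=1 plank=4 wool=1
After 5 (gather 2 wool): copper=1 plank=4 wool=3
After 6 (craft plank): copper=1 plank=8
After 7 (gather 1 copper): copper=2 plank=8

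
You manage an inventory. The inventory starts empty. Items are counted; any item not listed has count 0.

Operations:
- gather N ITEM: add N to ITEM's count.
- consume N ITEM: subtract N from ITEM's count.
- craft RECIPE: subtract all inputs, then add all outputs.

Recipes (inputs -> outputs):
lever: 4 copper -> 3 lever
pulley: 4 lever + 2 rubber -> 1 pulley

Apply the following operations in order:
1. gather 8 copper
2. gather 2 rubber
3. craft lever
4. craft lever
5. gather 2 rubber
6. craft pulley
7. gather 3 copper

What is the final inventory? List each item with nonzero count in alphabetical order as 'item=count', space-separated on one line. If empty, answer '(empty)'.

Answer: copper=3 lever=2 pulley=1 rubber=2

Derivation:
After 1 (gather 8 copper): copper=8
After 2 (gather 2 rubber): copper=8 rubber=2
After 3 (craft lever): copper=4 lever=3 rubber=2
After 4 (craft lever): lever=6 rubber=2
After 5 (gather 2 rubber): lever=6 rubber=4
After 6 (craft pulley): lever=2 pulley=1 rubber=2
After 7 (gather 3 copper): copper=3 lever=2 pulley=1 rubber=2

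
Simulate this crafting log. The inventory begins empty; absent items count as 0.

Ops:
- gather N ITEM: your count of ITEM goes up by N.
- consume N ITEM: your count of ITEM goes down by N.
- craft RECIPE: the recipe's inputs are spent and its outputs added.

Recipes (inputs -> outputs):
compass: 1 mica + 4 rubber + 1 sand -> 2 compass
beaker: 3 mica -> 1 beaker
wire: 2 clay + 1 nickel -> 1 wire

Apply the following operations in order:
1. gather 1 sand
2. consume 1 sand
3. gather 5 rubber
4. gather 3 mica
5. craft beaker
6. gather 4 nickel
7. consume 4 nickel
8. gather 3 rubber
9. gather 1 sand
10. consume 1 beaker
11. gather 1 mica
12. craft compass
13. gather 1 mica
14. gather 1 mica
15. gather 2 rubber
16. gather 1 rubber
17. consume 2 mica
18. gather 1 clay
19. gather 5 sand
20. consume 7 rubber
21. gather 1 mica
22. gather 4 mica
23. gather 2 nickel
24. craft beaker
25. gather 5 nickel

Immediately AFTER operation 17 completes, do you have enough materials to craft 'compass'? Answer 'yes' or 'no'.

After 1 (gather 1 sand): sand=1
After 2 (consume 1 sand): (empty)
After 3 (gather 5 rubber): rubber=5
After 4 (gather 3 mica): mica=3 rubber=5
After 5 (craft beaker): beaker=1 rubber=5
After 6 (gather 4 nickel): beaker=1 nickel=4 rubber=5
After 7 (consume 4 nickel): beaker=1 rubber=5
After 8 (gather 3 rubber): beaker=1 rubber=8
After 9 (gather 1 sand): beaker=1 rubber=8 sand=1
After 10 (consume 1 beaker): rubber=8 sand=1
After 11 (gather 1 mica): mica=1 rubber=8 sand=1
After 12 (craft compass): compass=2 rubber=4
After 13 (gather 1 mica): compass=2 mica=1 rubber=4
After 14 (gather 1 mica): compass=2 mica=2 rubber=4
After 15 (gather 2 rubber): compass=2 mica=2 rubber=6
After 16 (gather 1 rubber): compass=2 mica=2 rubber=7
After 17 (consume 2 mica): compass=2 rubber=7

Answer: no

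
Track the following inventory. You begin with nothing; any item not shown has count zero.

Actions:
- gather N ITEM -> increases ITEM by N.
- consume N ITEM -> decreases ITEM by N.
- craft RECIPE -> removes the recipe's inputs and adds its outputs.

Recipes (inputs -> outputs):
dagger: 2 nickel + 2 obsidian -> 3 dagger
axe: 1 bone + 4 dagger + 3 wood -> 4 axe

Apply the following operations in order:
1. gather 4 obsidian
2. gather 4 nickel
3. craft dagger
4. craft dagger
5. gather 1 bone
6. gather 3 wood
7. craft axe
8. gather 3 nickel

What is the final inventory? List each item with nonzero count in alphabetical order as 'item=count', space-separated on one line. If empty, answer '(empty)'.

After 1 (gather 4 obsidian): obsidian=4
After 2 (gather 4 nickel): nickel=4 obsidian=4
After 3 (craft dagger): dagger=3 nickel=2 obsidian=2
After 4 (craft dagger): dagger=6
After 5 (gather 1 bone): bone=1 dagger=6
After 6 (gather 3 wood): bone=1 dagger=6 wood=3
After 7 (craft axe): axe=4 dagger=2
After 8 (gather 3 nickel): axe=4 dagger=2 nickel=3

Answer: axe=4 dagger=2 nickel=3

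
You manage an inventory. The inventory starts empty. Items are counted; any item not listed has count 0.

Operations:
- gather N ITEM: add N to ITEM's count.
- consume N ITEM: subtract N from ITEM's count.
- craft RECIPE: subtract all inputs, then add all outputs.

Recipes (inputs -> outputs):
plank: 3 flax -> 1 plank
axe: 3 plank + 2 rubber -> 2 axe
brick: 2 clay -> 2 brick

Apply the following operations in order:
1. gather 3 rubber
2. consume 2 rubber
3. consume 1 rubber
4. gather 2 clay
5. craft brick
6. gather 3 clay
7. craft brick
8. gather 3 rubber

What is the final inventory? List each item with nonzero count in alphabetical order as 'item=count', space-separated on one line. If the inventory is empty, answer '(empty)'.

Answer: brick=4 clay=1 rubber=3

Derivation:
After 1 (gather 3 rubber): rubber=3
After 2 (consume 2 rubber): rubber=1
After 3 (consume 1 rubber): (empty)
After 4 (gather 2 clay): clay=2
After 5 (craft brick): brick=2
After 6 (gather 3 clay): brick=2 clay=3
After 7 (craft brick): brick=4 clay=1
After 8 (gather 3 rubber): brick=4 clay=1 rubber=3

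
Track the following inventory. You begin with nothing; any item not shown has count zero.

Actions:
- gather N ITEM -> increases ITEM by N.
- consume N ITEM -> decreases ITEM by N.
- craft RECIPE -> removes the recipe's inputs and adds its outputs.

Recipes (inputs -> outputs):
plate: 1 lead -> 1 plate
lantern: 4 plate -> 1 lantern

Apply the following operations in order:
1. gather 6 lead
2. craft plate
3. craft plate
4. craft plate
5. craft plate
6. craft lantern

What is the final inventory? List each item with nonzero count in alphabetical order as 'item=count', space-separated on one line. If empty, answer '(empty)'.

After 1 (gather 6 lead): lead=6
After 2 (craft plate): lead=5 plate=1
After 3 (craft plate): lead=4 plate=2
After 4 (craft plate): lead=3 plate=3
After 5 (craft plate): lead=2 plate=4
After 6 (craft lantern): lantern=1 lead=2

Answer: lantern=1 lead=2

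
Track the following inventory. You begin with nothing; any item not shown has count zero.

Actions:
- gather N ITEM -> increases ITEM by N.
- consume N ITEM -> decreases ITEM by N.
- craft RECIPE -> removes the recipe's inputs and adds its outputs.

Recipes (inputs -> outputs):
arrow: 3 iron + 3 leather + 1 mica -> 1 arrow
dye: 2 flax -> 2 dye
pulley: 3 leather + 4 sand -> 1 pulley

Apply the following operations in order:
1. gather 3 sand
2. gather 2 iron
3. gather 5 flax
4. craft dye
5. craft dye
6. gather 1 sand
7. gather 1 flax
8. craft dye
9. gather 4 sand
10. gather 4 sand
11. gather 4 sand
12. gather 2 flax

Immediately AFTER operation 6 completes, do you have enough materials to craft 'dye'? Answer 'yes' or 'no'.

Answer: no

Derivation:
After 1 (gather 3 sand): sand=3
After 2 (gather 2 iron): iron=2 sand=3
After 3 (gather 5 flax): flax=5 iron=2 sand=3
After 4 (craft dye): dye=2 flax=3 iron=2 sand=3
After 5 (craft dye): dye=4 flax=1 iron=2 sand=3
After 6 (gather 1 sand): dye=4 flax=1 iron=2 sand=4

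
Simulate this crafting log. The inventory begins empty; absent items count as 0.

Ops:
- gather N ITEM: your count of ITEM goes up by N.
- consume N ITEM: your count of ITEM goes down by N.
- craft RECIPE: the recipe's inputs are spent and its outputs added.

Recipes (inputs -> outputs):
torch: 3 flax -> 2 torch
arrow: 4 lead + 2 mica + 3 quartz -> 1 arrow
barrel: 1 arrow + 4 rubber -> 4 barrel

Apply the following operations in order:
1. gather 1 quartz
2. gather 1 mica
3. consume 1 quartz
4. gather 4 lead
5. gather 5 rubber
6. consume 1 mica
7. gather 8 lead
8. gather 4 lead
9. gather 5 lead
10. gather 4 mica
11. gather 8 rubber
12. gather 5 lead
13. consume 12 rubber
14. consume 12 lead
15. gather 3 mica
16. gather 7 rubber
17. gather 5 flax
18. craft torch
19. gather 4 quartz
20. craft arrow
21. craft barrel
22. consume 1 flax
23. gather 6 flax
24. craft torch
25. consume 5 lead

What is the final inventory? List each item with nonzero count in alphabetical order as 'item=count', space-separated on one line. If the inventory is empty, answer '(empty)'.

After 1 (gather 1 quartz): quartz=1
After 2 (gather 1 mica): mica=1 quartz=1
After 3 (consume 1 quartz): mica=1
After 4 (gather 4 lead): lead=4 mica=1
After 5 (gather 5 rubber): lead=4 mica=1 rubber=5
After 6 (consume 1 mica): lead=4 rubber=5
After 7 (gather 8 lead): lead=12 rubber=5
After 8 (gather 4 lead): lead=16 rubber=5
After 9 (gather 5 lead): lead=21 rubber=5
After 10 (gather 4 mica): lead=21 mica=4 rubber=5
After 11 (gather 8 rubber): lead=21 mica=4 rubber=13
After 12 (gather 5 lead): lead=26 mica=4 rubber=13
After 13 (consume 12 rubber): lead=26 mica=4 rubber=1
After 14 (consume 12 lead): lead=14 mica=4 rubber=1
After 15 (gather 3 mica): lead=14 mica=7 rubber=1
After 16 (gather 7 rubber): lead=14 mica=7 rubber=8
After 17 (gather 5 flax): flax=5 lead=14 mica=7 rubber=8
After 18 (craft torch): flax=2 lead=14 mica=7 rubber=8 torch=2
After 19 (gather 4 quartz): flax=2 lead=14 mica=7 quartz=4 rubber=8 torch=2
After 20 (craft arrow): arrow=1 flax=2 lead=10 mica=5 quartz=1 rubber=8 torch=2
After 21 (craft barrel): barrel=4 flax=2 lead=10 mica=5 quartz=1 rubber=4 torch=2
After 22 (consume 1 flax): barrel=4 flax=1 lead=10 mica=5 quartz=1 rubber=4 torch=2
After 23 (gather 6 flax): barrel=4 flax=7 lead=10 mica=5 quartz=1 rubber=4 torch=2
After 24 (craft torch): barrel=4 flax=4 lead=10 mica=5 quartz=1 rubber=4 torch=4
After 25 (consume 5 lead): barrel=4 flax=4 lead=5 mica=5 quartz=1 rubber=4 torch=4

Answer: barrel=4 flax=4 lead=5 mica=5 quartz=1 rubber=4 torch=4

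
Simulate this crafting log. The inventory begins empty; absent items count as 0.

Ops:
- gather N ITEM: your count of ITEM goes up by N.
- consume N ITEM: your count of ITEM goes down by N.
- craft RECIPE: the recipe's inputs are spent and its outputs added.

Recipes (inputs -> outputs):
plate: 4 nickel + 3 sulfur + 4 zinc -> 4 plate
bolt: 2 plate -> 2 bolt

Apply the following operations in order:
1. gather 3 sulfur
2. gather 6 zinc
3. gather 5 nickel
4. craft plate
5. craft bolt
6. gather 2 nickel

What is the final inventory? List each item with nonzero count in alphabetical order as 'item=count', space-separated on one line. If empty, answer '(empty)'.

After 1 (gather 3 sulfur): sulfur=3
After 2 (gather 6 zinc): sulfur=3 zinc=6
After 3 (gather 5 nickel): nickel=5 sulfur=3 zinc=6
After 4 (craft plate): nickel=1 plate=4 zinc=2
After 5 (craft bolt): bolt=2 nickel=1 plate=2 zinc=2
After 6 (gather 2 nickel): bolt=2 nickel=3 plate=2 zinc=2

Answer: bolt=2 nickel=3 plate=2 zinc=2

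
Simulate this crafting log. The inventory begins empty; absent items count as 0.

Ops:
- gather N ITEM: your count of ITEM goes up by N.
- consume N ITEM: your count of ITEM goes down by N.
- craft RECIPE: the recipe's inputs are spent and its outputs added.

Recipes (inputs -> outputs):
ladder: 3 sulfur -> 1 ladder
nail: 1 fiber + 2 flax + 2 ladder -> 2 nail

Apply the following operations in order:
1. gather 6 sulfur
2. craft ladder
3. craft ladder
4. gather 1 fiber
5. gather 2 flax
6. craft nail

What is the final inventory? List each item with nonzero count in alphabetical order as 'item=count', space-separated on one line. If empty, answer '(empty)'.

Answer: nail=2

Derivation:
After 1 (gather 6 sulfur): sulfur=6
After 2 (craft ladder): ladder=1 sulfur=3
After 3 (craft ladder): ladder=2
After 4 (gather 1 fiber): fiber=1 ladder=2
After 5 (gather 2 flax): fiber=1 flax=2 ladder=2
After 6 (craft nail): nail=2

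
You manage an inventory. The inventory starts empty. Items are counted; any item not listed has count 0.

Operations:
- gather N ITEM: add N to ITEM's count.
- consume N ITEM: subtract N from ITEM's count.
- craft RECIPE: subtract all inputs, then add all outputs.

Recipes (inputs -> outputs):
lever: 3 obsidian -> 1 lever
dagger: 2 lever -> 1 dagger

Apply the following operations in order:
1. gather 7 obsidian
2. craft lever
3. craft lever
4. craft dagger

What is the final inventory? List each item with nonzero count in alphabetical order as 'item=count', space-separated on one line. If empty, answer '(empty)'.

After 1 (gather 7 obsidian): obsidian=7
After 2 (craft lever): lever=1 obsidian=4
After 3 (craft lever): lever=2 obsidian=1
After 4 (craft dagger): dagger=1 obsidian=1

Answer: dagger=1 obsidian=1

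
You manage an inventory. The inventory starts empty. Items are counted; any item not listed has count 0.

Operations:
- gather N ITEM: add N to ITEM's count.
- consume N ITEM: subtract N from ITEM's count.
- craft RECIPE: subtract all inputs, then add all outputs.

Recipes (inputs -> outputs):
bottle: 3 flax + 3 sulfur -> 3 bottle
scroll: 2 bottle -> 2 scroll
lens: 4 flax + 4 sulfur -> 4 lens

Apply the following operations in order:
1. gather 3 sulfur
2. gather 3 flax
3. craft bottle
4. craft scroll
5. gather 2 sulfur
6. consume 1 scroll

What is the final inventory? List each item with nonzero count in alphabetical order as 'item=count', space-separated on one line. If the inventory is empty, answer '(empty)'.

Answer: bottle=1 scroll=1 sulfur=2

Derivation:
After 1 (gather 3 sulfur): sulfur=3
After 2 (gather 3 flax): flax=3 sulfur=3
After 3 (craft bottle): bottle=3
After 4 (craft scroll): bottle=1 scroll=2
After 5 (gather 2 sulfur): bottle=1 scroll=2 sulfur=2
After 6 (consume 1 scroll): bottle=1 scroll=1 sulfur=2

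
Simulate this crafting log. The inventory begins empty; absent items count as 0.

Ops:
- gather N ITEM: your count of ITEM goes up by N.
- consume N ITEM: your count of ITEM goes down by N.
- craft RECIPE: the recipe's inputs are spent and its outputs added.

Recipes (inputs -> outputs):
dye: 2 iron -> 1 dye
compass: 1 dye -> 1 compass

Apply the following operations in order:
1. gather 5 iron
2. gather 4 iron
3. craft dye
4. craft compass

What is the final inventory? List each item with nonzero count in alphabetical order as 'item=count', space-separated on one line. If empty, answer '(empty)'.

Answer: compass=1 iron=7

Derivation:
After 1 (gather 5 iron): iron=5
After 2 (gather 4 iron): iron=9
After 3 (craft dye): dye=1 iron=7
After 4 (craft compass): compass=1 iron=7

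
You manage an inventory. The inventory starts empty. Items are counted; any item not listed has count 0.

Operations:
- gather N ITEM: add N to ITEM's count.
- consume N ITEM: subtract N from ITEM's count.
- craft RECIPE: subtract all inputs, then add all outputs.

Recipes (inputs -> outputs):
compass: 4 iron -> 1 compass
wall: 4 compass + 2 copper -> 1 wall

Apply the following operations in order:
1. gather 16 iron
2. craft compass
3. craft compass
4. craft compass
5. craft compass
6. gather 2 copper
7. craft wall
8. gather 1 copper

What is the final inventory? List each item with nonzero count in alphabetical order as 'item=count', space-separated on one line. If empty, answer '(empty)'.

After 1 (gather 16 iron): iron=16
After 2 (craft compass): compass=1 iron=12
After 3 (craft compass): compass=2 iron=8
After 4 (craft compass): compass=3 iron=4
After 5 (craft compass): compass=4
After 6 (gather 2 copper): compass=4 copper=2
After 7 (craft wall): wall=1
After 8 (gather 1 copper): copper=1 wall=1

Answer: copper=1 wall=1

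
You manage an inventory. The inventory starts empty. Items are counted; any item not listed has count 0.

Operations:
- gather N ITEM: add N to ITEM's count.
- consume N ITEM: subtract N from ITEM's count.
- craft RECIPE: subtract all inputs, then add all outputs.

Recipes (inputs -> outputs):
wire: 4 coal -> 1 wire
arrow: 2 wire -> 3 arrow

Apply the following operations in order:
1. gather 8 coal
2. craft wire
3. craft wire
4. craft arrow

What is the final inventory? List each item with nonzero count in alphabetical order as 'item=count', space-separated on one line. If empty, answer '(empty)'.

Answer: arrow=3

Derivation:
After 1 (gather 8 coal): coal=8
After 2 (craft wire): coal=4 wire=1
After 3 (craft wire): wire=2
After 4 (craft arrow): arrow=3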